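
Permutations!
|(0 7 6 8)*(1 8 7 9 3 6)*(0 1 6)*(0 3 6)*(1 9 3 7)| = 12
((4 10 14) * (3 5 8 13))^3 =(14)(3 13 8 5)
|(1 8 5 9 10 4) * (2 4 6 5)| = |(1 8 2 4)(5 9 10 6)| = 4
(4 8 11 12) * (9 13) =(4 8 11 12)(9 13) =[0, 1, 2, 3, 8, 5, 6, 7, 11, 13, 10, 12, 4, 9]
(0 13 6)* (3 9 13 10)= (0 10 3 9 13 6)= [10, 1, 2, 9, 4, 5, 0, 7, 8, 13, 3, 11, 12, 6]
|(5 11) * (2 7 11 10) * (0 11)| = 6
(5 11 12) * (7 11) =(5 7 11 12) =[0, 1, 2, 3, 4, 7, 6, 11, 8, 9, 10, 12, 5]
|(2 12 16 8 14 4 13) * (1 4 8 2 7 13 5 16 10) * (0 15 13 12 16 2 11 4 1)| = 30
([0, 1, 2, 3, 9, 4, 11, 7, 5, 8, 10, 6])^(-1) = [0, 1, 2, 3, 5, 8, 11, 7, 9, 4, 10, 6]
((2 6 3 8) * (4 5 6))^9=(2 6)(3 4)(5 8)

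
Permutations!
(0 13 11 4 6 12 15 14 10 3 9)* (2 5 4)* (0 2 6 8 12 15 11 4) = [13, 1, 5, 9, 8, 0, 15, 7, 12, 2, 3, 6, 11, 4, 10, 14] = (0 13 4 8 12 11 6 15 14 10 3 9 2 5)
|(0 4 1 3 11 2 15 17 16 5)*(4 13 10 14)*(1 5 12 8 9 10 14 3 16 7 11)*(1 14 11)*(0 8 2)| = 21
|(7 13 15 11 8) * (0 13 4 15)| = 10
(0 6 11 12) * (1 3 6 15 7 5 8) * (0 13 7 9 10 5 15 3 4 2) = (0 3 6 11 12 13 7 15 9 10 5 8 1 4 2) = [3, 4, 0, 6, 2, 8, 11, 15, 1, 10, 5, 12, 13, 7, 14, 9]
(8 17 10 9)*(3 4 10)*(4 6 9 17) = (3 6 9 8 4 10 17) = [0, 1, 2, 6, 10, 5, 9, 7, 4, 8, 17, 11, 12, 13, 14, 15, 16, 3]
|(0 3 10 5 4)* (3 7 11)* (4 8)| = |(0 7 11 3 10 5 8 4)| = 8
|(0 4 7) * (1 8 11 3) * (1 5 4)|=8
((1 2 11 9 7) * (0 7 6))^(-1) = ((0 7 1 2 11 9 6))^(-1) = (0 6 9 11 2 1 7)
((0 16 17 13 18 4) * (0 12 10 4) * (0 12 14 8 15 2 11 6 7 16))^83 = (2 15 8 14 4 10 12 18 13 17 16 7 6 11)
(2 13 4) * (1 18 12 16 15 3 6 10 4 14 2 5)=(1 18 12 16 15 3 6 10 4 5)(2 13 14)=[0, 18, 13, 6, 5, 1, 10, 7, 8, 9, 4, 11, 16, 14, 2, 3, 15, 17, 12]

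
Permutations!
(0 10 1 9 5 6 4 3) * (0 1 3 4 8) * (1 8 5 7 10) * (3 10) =(10)(0 1 9 7 3 8)(5 6) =[1, 9, 2, 8, 4, 6, 5, 3, 0, 7, 10]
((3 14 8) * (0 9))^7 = (0 9)(3 14 8) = ((0 9)(3 14 8))^7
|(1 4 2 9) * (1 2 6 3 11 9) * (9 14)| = 8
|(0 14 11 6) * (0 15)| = 5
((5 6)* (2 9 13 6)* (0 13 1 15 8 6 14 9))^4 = ((0 13 14 9 1 15 8 6 5 2))^4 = (0 1 5 14 8)(2 9 6 13 15)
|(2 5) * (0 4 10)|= |(0 4 10)(2 5)|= 6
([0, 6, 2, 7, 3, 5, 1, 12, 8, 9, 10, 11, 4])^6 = [0, 1, 2, 12, 7, 5, 6, 4, 8, 9, 10, 11, 3]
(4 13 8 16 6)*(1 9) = (1 9)(4 13 8 16 6) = [0, 9, 2, 3, 13, 5, 4, 7, 16, 1, 10, 11, 12, 8, 14, 15, 6]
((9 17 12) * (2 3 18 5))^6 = (2 18)(3 5)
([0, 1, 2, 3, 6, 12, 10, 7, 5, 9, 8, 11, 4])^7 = (4 6 10 8 5 12)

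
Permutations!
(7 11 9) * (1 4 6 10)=(1 4 6 10)(7 11 9)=[0, 4, 2, 3, 6, 5, 10, 11, 8, 7, 1, 9]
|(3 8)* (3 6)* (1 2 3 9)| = 6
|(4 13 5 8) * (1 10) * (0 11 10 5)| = 8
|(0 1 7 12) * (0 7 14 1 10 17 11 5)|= 10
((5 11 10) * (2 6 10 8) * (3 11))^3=(2 5 8 10 11 6 3)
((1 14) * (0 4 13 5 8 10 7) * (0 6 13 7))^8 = ((0 4 7 6 13 5 8 10)(1 14))^8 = (14)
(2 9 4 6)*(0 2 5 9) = (0 2)(4 6 5 9) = [2, 1, 0, 3, 6, 9, 5, 7, 8, 4]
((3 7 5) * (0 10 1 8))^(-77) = (0 8 1 10)(3 7 5)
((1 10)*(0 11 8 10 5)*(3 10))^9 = ((0 11 8 3 10 1 5))^9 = (0 8 10 5 11 3 1)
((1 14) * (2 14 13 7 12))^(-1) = (1 14 2 12 7 13)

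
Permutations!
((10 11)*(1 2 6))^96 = (11)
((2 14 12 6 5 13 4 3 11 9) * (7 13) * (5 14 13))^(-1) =(2 9 11 3 4 13)(5 7)(6 12 14)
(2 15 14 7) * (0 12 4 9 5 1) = (0 12 4 9 5 1)(2 15 14 7) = [12, 0, 15, 3, 9, 1, 6, 2, 8, 5, 10, 11, 4, 13, 7, 14]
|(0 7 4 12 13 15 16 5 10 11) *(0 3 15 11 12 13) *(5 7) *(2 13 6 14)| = 20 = |(0 5 10 12)(2 13 11 3 15 16 7 4 6 14)|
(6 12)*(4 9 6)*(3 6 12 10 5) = [0, 1, 2, 6, 9, 3, 10, 7, 8, 12, 5, 11, 4] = (3 6 10 5)(4 9 12)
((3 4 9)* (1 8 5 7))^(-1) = (1 7 5 8)(3 9 4) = ((1 8 5 7)(3 4 9))^(-1)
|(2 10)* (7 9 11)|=|(2 10)(7 9 11)|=6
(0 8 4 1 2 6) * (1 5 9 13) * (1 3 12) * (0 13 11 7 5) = [8, 2, 6, 12, 0, 9, 13, 5, 4, 11, 10, 7, 1, 3] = (0 8 4)(1 2 6 13 3 12)(5 9 11 7)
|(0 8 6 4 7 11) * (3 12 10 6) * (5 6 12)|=|(0 8 3 5 6 4 7 11)(10 12)|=8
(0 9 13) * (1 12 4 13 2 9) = [1, 12, 9, 3, 13, 5, 6, 7, 8, 2, 10, 11, 4, 0] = (0 1 12 4 13)(2 9)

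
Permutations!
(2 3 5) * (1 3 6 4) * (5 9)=(1 3 9 5 2 6 4)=[0, 3, 6, 9, 1, 2, 4, 7, 8, 5]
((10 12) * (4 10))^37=(4 10 12)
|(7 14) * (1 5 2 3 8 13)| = |(1 5 2 3 8 13)(7 14)| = 6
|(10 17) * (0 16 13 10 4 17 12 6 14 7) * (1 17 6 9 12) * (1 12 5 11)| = |(0 16 13 10 12 9 5 11 1 17 4 6 14 7)| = 14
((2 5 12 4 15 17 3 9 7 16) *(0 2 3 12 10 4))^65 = (0 2 5 10 4 15 17 12)(3 9 7 16)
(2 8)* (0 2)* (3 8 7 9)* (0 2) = (2 7 9 3 8) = [0, 1, 7, 8, 4, 5, 6, 9, 2, 3]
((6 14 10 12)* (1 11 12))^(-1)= (1 10 14 6 12 11)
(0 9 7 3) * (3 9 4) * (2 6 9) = (0 4 3)(2 6 9 7) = [4, 1, 6, 0, 3, 5, 9, 2, 8, 7]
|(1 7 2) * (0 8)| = 6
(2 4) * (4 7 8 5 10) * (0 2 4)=(0 2 7 8 5 10)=[2, 1, 7, 3, 4, 10, 6, 8, 5, 9, 0]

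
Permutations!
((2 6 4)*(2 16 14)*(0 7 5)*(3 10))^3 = (2 16 6 14 4)(3 10)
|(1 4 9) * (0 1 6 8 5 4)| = 10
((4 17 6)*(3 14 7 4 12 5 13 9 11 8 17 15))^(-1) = (3 15 4 7 14)(5 12 6 17 8 11 9 13)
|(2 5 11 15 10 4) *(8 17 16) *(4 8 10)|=20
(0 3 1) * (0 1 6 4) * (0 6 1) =[3, 0, 2, 1, 6, 5, 4] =(0 3 1)(4 6)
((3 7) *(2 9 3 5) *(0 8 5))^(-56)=((0 8 5 2 9 3 7))^(-56)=(9)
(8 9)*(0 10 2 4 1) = (0 10 2 4 1)(8 9) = [10, 0, 4, 3, 1, 5, 6, 7, 9, 8, 2]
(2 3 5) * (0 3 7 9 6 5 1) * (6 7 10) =(0 3 1)(2 10 6 5)(7 9) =[3, 0, 10, 1, 4, 2, 5, 9, 8, 7, 6]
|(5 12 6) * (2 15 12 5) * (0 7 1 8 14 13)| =|(0 7 1 8 14 13)(2 15 12 6)| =12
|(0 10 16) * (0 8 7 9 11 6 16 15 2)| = 12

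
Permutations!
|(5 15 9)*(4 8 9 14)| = |(4 8 9 5 15 14)| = 6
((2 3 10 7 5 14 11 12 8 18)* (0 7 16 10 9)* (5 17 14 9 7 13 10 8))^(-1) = ((0 13 10 16 8 18 2 3 7 17 14 11 12 5 9))^(-1) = (0 9 5 12 11 14 17 7 3 2 18 8 16 10 13)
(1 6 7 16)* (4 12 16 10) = [0, 6, 2, 3, 12, 5, 7, 10, 8, 9, 4, 11, 16, 13, 14, 15, 1] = (1 6 7 10 4 12 16)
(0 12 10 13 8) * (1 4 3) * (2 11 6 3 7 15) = [12, 4, 11, 1, 7, 5, 3, 15, 0, 9, 13, 6, 10, 8, 14, 2] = (0 12 10 13 8)(1 4 7 15 2 11 6 3)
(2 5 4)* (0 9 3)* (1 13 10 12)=[9, 13, 5, 0, 2, 4, 6, 7, 8, 3, 12, 11, 1, 10]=(0 9 3)(1 13 10 12)(2 5 4)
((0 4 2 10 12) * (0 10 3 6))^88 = ((0 4 2 3 6)(10 12))^88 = (12)(0 3 4 6 2)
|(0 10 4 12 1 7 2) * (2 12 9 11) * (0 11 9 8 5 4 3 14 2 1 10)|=|(1 7 12 10 3 14 2 11)(4 8 5)|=24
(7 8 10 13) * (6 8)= [0, 1, 2, 3, 4, 5, 8, 6, 10, 9, 13, 11, 12, 7]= (6 8 10 13 7)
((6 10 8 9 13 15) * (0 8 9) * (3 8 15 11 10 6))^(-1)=((0 15 3 8)(9 13 11 10))^(-1)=(0 8 3 15)(9 10 11 13)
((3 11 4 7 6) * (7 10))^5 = ((3 11 4 10 7 6))^5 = (3 6 7 10 4 11)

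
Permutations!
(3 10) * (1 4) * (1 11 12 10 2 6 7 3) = (1 4 11 12 10)(2 6 7 3) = [0, 4, 6, 2, 11, 5, 7, 3, 8, 9, 1, 12, 10]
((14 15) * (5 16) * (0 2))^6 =((0 2)(5 16)(14 15))^6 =(16)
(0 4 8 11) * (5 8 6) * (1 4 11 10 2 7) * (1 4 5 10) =(0 11)(1 5 8)(2 7 4 6 10) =[11, 5, 7, 3, 6, 8, 10, 4, 1, 9, 2, 0]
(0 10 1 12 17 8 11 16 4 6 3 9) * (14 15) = (0 10 1 12 17 8 11 16 4 6 3 9)(14 15) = [10, 12, 2, 9, 6, 5, 3, 7, 11, 0, 1, 16, 17, 13, 15, 14, 4, 8]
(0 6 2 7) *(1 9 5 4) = (0 6 2 7)(1 9 5 4) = [6, 9, 7, 3, 1, 4, 2, 0, 8, 5]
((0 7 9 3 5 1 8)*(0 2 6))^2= ((0 7 9 3 5 1 8 2 6))^2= (0 9 5 8 6 7 3 1 2)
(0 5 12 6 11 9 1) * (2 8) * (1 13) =(0 5 12 6 11 9 13 1)(2 8) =[5, 0, 8, 3, 4, 12, 11, 7, 2, 13, 10, 9, 6, 1]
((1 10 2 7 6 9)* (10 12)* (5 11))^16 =((1 12 10 2 7 6 9)(5 11))^16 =(1 10 7 9 12 2 6)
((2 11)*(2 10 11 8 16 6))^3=(2 6 16 8)(10 11)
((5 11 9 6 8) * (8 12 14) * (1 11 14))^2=(1 9 12 11 6)(5 8 14)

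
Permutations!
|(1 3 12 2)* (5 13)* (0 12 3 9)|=10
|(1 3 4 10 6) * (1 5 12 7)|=8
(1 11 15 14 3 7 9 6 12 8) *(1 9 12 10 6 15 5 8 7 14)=(1 11 5 8 9 15)(3 14)(6 10)(7 12)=[0, 11, 2, 14, 4, 8, 10, 12, 9, 15, 6, 5, 7, 13, 3, 1]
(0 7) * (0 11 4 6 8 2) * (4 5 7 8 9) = (0 8 2)(4 6 9)(5 7 11) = [8, 1, 0, 3, 6, 7, 9, 11, 2, 4, 10, 5]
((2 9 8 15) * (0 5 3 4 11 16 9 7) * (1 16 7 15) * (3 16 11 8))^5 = ((0 5 16 9 3 4 8 1 11 7)(2 15))^5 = (0 4)(1 16)(2 15)(3 7)(5 8)(9 11)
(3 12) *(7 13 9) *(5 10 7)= (3 12)(5 10 7 13 9)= [0, 1, 2, 12, 4, 10, 6, 13, 8, 5, 7, 11, 3, 9]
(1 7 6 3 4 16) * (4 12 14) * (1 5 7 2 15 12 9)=(1 2 15 12 14 4 16 5 7 6 3 9)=[0, 2, 15, 9, 16, 7, 3, 6, 8, 1, 10, 11, 14, 13, 4, 12, 5]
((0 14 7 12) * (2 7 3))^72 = (14)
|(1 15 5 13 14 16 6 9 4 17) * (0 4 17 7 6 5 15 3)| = 8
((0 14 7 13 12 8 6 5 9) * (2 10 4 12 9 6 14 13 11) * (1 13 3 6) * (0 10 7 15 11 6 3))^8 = (1 15 9 2 4 6 8)(5 14 13 11 10 7 12)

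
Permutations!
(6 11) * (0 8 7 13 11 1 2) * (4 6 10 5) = [8, 2, 0, 3, 6, 4, 1, 13, 7, 9, 5, 10, 12, 11] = (0 8 7 13 11 10 5 4 6 1 2)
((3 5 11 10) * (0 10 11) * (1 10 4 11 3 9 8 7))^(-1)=((0 4 11 3 5)(1 10 9 8 7))^(-1)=(0 5 3 11 4)(1 7 8 9 10)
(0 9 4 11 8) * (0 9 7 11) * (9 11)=(0 7 9 4)(8 11)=[7, 1, 2, 3, 0, 5, 6, 9, 11, 4, 10, 8]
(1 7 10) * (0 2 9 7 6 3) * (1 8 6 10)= (0 2 9 7 1 10 8 6 3)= [2, 10, 9, 0, 4, 5, 3, 1, 6, 7, 8]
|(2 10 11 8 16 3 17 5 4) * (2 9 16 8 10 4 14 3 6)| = 20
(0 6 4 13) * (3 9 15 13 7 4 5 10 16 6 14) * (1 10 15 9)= (0 14 3 1 10 16 6 5 15 13)(4 7)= [14, 10, 2, 1, 7, 15, 5, 4, 8, 9, 16, 11, 12, 0, 3, 13, 6]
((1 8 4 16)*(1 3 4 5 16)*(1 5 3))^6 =((1 8 3 4 5 16))^6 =(16)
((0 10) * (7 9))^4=((0 10)(7 9))^4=(10)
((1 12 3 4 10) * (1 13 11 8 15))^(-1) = ((1 12 3 4 10 13 11 8 15))^(-1) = (1 15 8 11 13 10 4 3 12)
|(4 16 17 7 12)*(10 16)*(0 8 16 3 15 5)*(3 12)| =24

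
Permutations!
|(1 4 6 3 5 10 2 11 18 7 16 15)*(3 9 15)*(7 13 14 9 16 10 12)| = |(1 4 6 16 3 5 12 7 10 2 11 18 13 14 9 15)| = 16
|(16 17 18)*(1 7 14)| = 3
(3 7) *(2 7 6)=(2 7 3 6)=[0, 1, 7, 6, 4, 5, 2, 3]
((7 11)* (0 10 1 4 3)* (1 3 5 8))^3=(1 8 5 4)(7 11)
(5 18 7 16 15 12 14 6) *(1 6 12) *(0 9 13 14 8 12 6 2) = [9, 2, 0, 3, 4, 18, 5, 16, 12, 13, 10, 11, 8, 14, 6, 1, 15, 17, 7] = (0 9 13 14 6 5 18 7 16 15 1 2)(8 12)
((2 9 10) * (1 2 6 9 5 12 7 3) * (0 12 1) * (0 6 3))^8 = (0 7 12)(1 5 2) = ((0 12 7)(1 2 5)(3 6 9 10))^8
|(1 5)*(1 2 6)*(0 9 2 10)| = |(0 9 2 6 1 5 10)| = 7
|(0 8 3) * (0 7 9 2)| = |(0 8 3 7 9 2)| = 6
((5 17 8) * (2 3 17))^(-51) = (2 5 8 17 3)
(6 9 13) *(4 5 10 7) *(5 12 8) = [0, 1, 2, 3, 12, 10, 9, 4, 5, 13, 7, 11, 8, 6] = (4 12 8 5 10 7)(6 9 13)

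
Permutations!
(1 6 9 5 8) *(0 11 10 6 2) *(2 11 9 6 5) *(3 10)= (0 9 2)(1 11 3 10 5 8)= [9, 11, 0, 10, 4, 8, 6, 7, 1, 2, 5, 3]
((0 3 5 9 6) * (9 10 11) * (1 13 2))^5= (0 9 10 3 6 11 5)(1 2 13)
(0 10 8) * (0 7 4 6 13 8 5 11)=(0 10 5 11)(4 6 13 8 7)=[10, 1, 2, 3, 6, 11, 13, 4, 7, 9, 5, 0, 12, 8]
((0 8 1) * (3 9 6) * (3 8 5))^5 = (0 8 9 5 1 6 3)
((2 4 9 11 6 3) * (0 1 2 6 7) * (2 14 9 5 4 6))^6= (14)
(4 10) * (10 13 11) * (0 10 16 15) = (0 10 4 13 11 16 15) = [10, 1, 2, 3, 13, 5, 6, 7, 8, 9, 4, 16, 12, 11, 14, 0, 15]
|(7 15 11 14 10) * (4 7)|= |(4 7 15 11 14 10)|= 6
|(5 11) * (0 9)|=2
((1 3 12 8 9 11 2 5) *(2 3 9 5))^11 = (1 12 9 8 11 5 3)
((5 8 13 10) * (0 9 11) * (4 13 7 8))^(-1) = (0 11 9)(4 5 10 13)(7 8)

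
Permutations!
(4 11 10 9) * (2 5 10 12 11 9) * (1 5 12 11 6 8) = (1 5 10 2 12 6 8)(4 9) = [0, 5, 12, 3, 9, 10, 8, 7, 1, 4, 2, 11, 6]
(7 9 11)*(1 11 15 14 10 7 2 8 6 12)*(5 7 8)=(1 11 2 5 7 9 15 14 10 8 6 12)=[0, 11, 5, 3, 4, 7, 12, 9, 6, 15, 8, 2, 1, 13, 10, 14]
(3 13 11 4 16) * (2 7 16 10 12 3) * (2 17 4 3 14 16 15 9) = (2 7 15 9)(3 13 11)(4 10 12 14 16 17) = [0, 1, 7, 13, 10, 5, 6, 15, 8, 2, 12, 3, 14, 11, 16, 9, 17, 4]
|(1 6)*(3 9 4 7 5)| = |(1 6)(3 9 4 7 5)| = 10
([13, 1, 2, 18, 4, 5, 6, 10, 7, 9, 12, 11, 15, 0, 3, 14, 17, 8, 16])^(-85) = [13, 1, 2, 7, 4, 5, 6, 3, 14, 9, 18, 11, 16, 0, 8, 17, 12, 15, 10]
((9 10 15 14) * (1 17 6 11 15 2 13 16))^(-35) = ((1 17 6 11 15 14 9 10 2 13 16))^(-35) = (1 13 10 14 11 17 16 2 9 15 6)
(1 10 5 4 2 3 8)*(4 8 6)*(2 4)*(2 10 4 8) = (1 4 8)(2 3 6 10 5) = [0, 4, 3, 6, 8, 2, 10, 7, 1, 9, 5]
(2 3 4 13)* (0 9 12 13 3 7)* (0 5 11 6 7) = (0 9 12 13 2)(3 4)(5 11 6 7) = [9, 1, 0, 4, 3, 11, 7, 5, 8, 12, 10, 6, 13, 2]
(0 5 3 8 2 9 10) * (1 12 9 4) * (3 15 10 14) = [5, 12, 4, 8, 1, 15, 6, 7, 2, 14, 0, 11, 9, 13, 3, 10] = (0 5 15 10)(1 12 9 14 3 8 2 4)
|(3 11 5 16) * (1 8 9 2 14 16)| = 9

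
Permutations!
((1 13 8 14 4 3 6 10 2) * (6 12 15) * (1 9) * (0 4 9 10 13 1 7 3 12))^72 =(0 8 4 14 12 9 15 7 6 3 13)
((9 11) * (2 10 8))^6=(11)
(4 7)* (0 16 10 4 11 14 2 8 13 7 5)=(0 16 10 4 5)(2 8 13 7 11 14)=[16, 1, 8, 3, 5, 0, 6, 11, 13, 9, 4, 14, 12, 7, 2, 15, 10]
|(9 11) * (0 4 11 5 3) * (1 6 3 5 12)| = |(0 4 11 9 12 1 6 3)| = 8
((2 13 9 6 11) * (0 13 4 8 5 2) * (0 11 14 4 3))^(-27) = (0 6 8 3 9 4 2 13 14 5)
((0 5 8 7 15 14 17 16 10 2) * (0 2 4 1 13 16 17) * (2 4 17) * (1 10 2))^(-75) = ((0 5 8 7 15 14)(1 13 16 2 4 10 17))^(-75) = (0 7)(1 16 4 17 13 2 10)(5 15)(8 14)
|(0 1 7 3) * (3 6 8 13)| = 7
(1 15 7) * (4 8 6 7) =(1 15 4 8 6 7) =[0, 15, 2, 3, 8, 5, 7, 1, 6, 9, 10, 11, 12, 13, 14, 4]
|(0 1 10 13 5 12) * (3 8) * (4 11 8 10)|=|(0 1 4 11 8 3 10 13 5 12)|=10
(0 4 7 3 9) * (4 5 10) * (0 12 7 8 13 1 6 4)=(0 5 10)(1 6 4 8 13)(3 9 12 7)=[5, 6, 2, 9, 8, 10, 4, 3, 13, 12, 0, 11, 7, 1]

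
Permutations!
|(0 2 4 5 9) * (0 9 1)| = |(9)(0 2 4 5 1)| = 5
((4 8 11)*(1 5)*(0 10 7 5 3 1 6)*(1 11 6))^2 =((0 10 7 5 1 3 11 4 8 6))^2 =(0 7 1 11 8)(3 4 6 10 5)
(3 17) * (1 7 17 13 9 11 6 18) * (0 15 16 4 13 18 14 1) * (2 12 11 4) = (0 15 16 2 12 11 6 14 1 7 17 3 18)(4 13 9) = [15, 7, 12, 18, 13, 5, 14, 17, 8, 4, 10, 6, 11, 9, 1, 16, 2, 3, 0]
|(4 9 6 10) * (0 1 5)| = 12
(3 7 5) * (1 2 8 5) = [0, 2, 8, 7, 4, 3, 6, 1, 5] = (1 2 8 5 3 7)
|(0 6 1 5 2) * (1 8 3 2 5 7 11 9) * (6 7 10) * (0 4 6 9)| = 15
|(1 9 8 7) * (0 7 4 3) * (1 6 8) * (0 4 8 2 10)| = |(0 7 6 2 10)(1 9)(3 4)| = 10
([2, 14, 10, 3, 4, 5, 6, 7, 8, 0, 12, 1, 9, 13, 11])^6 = (14)(0 2 10 12 9)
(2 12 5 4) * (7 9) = [0, 1, 12, 3, 2, 4, 6, 9, 8, 7, 10, 11, 5] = (2 12 5 4)(7 9)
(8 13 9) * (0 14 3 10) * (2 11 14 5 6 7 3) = [5, 1, 11, 10, 4, 6, 7, 3, 13, 8, 0, 14, 12, 9, 2] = (0 5 6 7 3 10)(2 11 14)(8 13 9)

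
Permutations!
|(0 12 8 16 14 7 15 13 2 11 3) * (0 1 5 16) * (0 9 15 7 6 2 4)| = 56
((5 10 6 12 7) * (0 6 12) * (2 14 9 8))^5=(0 6)(2 14 9 8)(5 10 12 7)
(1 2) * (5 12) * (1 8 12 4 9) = (1 2 8 12 5 4 9) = [0, 2, 8, 3, 9, 4, 6, 7, 12, 1, 10, 11, 5]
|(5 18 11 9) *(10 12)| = 4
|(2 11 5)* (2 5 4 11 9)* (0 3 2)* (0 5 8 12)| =14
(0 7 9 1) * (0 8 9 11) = (0 7 11)(1 8 9) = [7, 8, 2, 3, 4, 5, 6, 11, 9, 1, 10, 0]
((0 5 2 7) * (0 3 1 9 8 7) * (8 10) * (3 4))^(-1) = (0 2 5)(1 3 4 7 8 10 9)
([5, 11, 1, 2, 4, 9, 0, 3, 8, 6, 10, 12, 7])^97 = (0 5 9 6)(1 11 12 7 3 2)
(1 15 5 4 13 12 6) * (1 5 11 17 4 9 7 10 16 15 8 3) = (1 8 3)(4 13 12 6 5 9 7 10 16 15 11 17) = [0, 8, 2, 1, 13, 9, 5, 10, 3, 7, 16, 17, 6, 12, 14, 11, 15, 4]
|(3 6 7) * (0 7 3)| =2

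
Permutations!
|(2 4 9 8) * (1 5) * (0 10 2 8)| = 10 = |(0 10 2 4 9)(1 5)|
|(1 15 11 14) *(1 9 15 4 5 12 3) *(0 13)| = 20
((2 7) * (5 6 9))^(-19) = ((2 7)(5 6 9))^(-19) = (2 7)(5 9 6)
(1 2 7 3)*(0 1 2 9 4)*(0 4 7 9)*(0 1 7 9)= (9)(0 7 3 2)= [7, 1, 0, 2, 4, 5, 6, 3, 8, 9]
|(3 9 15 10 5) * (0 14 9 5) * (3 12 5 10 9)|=4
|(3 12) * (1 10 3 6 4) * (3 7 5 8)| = 9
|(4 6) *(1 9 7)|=6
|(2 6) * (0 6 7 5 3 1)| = 7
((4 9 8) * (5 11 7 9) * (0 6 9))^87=((0 6 9 8 4 5 11 7))^87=(0 7 11 5 4 8 9 6)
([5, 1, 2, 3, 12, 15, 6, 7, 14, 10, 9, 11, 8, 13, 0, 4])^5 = [8, 1, 2, 3, 5, 14, 6, 7, 4, 10, 9, 11, 15, 13, 12, 0]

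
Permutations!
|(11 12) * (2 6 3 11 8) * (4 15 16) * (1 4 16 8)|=9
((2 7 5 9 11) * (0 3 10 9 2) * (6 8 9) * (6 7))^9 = (0 11 9 8 6 2 5 7 10 3)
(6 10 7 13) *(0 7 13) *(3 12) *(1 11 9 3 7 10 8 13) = (0 10 1 11 9 3 12 7)(6 8 13) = [10, 11, 2, 12, 4, 5, 8, 0, 13, 3, 1, 9, 7, 6]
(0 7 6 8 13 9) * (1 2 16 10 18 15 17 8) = [7, 2, 16, 3, 4, 5, 1, 6, 13, 0, 18, 11, 12, 9, 14, 17, 10, 8, 15] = (0 7 6 1 2 16 10 18 15 17 8 13 9)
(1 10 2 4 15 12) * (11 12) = (1 10 2 4 15 11 12) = [0, 10, 4, 3, 15, 5, 6, 7, 8, 9, 2, 12, 1, 13, 14, 11]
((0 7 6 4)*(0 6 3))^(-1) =(0 3 7)(4 6)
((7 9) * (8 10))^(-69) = ((7 9)(8 10))^(-69) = (7 9)(8 10)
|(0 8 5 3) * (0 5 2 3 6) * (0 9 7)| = 8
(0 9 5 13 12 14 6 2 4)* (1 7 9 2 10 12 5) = [2, 7, 4, 3, 0, 13, 10, 9, 8, 1, 12, 11, 14, 5, 6] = (0 2 4)(1 7 9)(5 13)(6 10 12 14)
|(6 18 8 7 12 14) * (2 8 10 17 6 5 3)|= |(2 8 7 12 14 5 3)(6 18 10 17)|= 28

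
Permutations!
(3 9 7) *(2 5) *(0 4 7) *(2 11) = (0 4 7 3 9)(2 5 11) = [4, 1, 5, 9, 7, 11, 6, 3, 8, 0, 10, 2]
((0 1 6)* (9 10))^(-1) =((0 1 6)(9 10))^(-1) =(0 6 1)(9 10)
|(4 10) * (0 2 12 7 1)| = 10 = |(0 2 12 7 1)(4 10)|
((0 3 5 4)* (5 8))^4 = (0 4 5 8 3) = ((0 3 8 5 4))^4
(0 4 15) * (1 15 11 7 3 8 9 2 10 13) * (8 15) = [4, 8, 10, 15, 11, 5, 6, 3, 9, 2, 13, 7, 12, 1, 14, 0] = (0 4 11 7 3 15)(1 8 9 2 10 13)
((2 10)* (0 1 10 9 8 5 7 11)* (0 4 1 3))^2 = (1 2 8 7 4 10 9 5 11)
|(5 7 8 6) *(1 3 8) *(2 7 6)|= 10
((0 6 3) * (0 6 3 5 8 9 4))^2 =((0 3 6 5 8 9 4))^2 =(0 6 8 4 3 5 9)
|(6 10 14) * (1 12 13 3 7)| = |(1 12 13 3 7)(6 10 14)| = 15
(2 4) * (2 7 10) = (2 4 7 10) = [0, 1, 4, 3, 7, 5, 6, 10, 8, 9, 2]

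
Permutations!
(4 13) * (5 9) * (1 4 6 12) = (1 4 13 6 12)(5 9) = [0, 4, 2, 3, 13, 9, 12, 7, 8, 5, 10, 11, 1, 6]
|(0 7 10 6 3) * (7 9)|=6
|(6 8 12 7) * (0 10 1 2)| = 4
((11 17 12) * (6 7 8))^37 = (6 7 8)(11 17 12)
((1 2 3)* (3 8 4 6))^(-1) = (1 3 6 4 8 2)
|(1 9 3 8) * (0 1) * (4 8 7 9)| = |(0 1 4 8)(3 7 9)| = 12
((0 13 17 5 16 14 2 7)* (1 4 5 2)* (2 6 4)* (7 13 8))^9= ((0 8 7)(1 2 13 17 6 4 5 16 14))^9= (17)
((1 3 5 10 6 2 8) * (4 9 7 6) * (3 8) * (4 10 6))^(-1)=(10)(1 8)(2 6 5 3)(4 7 9)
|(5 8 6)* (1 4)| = 6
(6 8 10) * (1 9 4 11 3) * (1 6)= [0, 9, 2, 6, 11, 5, 8, 7, 10, 4, 1, 3]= (1 9 4 11 3 6 8 10)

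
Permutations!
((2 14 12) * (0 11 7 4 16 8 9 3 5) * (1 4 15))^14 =((0 11 7 15 1 4 16 8 9 3 5)(2 14 12))^14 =(0 15 16 3 11 1 8 5 7 4 9)(2 12 14)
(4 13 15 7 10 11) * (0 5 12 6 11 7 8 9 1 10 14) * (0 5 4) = (0 4 13 15 8 9 1 10 7 14 5 12 6 11) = [4, 10, 2, 3, 13, 12, 11, 14, 9, 1, 7, 0, 6, 15, 5, 8]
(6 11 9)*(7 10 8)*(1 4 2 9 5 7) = [0, 4, 9, 3, 2, 7, 11, 10, 1, 6, 8, 5] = (1 4 2 9 6 11 5 7 10 8)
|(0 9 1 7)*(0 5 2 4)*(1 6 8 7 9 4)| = |(0 4)(1 9 6 8 7 5 2)| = 14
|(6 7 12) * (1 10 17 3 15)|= |(1 10 17 3 15)(6 7 12)|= 15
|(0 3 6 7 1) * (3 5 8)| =|(0 5 8 3 6 7 1)| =7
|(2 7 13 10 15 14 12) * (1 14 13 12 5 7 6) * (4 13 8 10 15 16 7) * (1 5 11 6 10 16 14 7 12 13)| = |(1 7 13 15 8 16 12 2 10 14 11 6 5 4)| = 14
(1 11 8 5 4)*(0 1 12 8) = (0 1 11)(4 12 8 5) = [1, 11, 2, 3, 12, 4, 6, 7, 5, 9, 10, 0, 8]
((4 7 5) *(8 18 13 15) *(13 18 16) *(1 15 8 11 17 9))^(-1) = (18)(1 9 17 11 15)(4 5 7)(8 13 16)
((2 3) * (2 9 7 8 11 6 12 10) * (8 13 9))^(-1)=(2 10 12 6 11 8 3)(7 9 13)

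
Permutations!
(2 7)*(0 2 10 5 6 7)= [2, 1, 0, 3, 4, 6, 7, 10, 8, 9, 5]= (0 2)(5 6 7 10)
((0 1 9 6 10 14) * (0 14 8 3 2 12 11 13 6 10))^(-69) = (14)(0 11 3 9 6 12 8 1 13 2 10) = ((14)(0 1 9 10 8 3 2 12 11 13 6))^(-69)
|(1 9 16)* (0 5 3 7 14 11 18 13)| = 24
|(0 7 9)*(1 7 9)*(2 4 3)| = |(0 9)(1 7)(2 4 3)| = 6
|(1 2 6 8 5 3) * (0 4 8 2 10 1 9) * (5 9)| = |(0 4 8 9)(1 10)(2 6)(3 5)| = 4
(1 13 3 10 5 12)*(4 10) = (1 13 3 4 10 5 12) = [0, 13, 2, 4, 10, 12, 6, 7, 8, 9, 5, 11, 1, 3]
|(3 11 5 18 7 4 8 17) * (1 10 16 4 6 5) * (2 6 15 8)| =14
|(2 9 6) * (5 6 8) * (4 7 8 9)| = |(9)(2 4 7 8 5 6)| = 6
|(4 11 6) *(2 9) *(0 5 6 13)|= |(0 5 6 4 11 13)(2 9)|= 6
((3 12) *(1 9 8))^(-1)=(1 8 9)(3 12)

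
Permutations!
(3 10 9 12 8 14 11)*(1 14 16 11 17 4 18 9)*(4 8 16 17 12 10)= (1 14 12 16 11 3 4 18 9 10)(8 17)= [0, 14, 2, 4, 18, 5, 6, 7, 17, 10, 1, 3, 16, 13, 12, 15, 11, 8, 9]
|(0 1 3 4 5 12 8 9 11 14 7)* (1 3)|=10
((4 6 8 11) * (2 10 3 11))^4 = ((2 10 3 11 4 6 8))^4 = (2 4 10 6 3 8 11)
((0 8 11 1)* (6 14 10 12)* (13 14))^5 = ((0 8 11 1)(6 13 14 10 12))^5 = (14)(0 8 11 1)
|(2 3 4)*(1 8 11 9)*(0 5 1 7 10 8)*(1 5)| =|(0 1)(2 3 4)(7 10 8 11 9)| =30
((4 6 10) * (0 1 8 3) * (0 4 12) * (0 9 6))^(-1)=(0 4 3 8 1)(6 9 12 10)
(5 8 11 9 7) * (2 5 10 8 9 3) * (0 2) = [2, 1, 5, 0, 4, 9, 6, 10, 11, 7, 8, 3] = (0 2 5 9 7 10 8 11 3)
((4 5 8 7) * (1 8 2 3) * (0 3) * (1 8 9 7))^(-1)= (0 2 5 4 7 9 1 8 3)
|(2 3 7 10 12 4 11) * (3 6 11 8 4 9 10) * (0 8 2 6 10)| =|(0 8 4 2 10 12 9)(3 7)(6 11)| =14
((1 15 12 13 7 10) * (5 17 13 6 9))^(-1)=((1 15 12 6 9 5 17 13 7 10))^(-1)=(1 10 7 13 17 5 9 6 12 15)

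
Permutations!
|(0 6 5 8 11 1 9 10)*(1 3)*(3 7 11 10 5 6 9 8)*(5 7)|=9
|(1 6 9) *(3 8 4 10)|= 12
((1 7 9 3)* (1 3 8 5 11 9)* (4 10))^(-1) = ((1 7)(4 10)(5 11 9 8))^(-1) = (1 7)(4 10)(5 8 9 11)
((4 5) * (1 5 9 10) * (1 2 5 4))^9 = ((1 4 9 10 2 5))^9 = (1 10)(2 4)(5 9)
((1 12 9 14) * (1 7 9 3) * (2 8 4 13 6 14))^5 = (1 3 12)(2 14 4 9 6 8 7 13)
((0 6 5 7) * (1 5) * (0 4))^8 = (0 1 7)(4 6 5)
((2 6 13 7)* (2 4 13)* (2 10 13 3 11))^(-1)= ((2 6 10 13 7 4 3 11))^(-1)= (2 11 3 4 7 13 10 6)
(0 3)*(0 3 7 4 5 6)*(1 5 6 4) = (0 7 1 5 4 6) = [7, 5, 2, 3, 6, 4, 0, 1]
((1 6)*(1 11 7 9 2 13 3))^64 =(13)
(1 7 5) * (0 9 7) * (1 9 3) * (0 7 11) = (0 3 1 7 5 9 11) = [3, 7, 2, 1, 4, 9, 6, 5, 8, 11, 10, 0]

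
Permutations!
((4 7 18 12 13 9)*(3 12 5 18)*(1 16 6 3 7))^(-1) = ((1 16 6 3 12 13 9 4)(5 18))^(-1) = (1 4 9 13 12 3 6 16)(5 18)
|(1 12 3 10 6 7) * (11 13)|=6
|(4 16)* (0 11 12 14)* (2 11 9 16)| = 8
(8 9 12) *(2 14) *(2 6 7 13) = (2 14 6 7 13)(8 9 12) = [0, 1, 14, 3, 4, 5, 7, 13, 9, 12, 10, 11, 8, 2, 6]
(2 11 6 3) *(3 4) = [0, 1, 11, 2, 3, 5, 4, 7, 8, 9, 10, 6] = (2 11 6 4 3)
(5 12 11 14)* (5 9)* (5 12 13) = (5 13)(9 12 11 14) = [0, 1, 2, 3, 4, 13, 6, 7, 8, 12, 10, 14, 11, 5, 9]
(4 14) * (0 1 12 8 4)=(0 1 12 8 4 14)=[1, 12, 2, 3, 14, 5, 6, 7, 4, 9, 10, 11, 8, 13, 0]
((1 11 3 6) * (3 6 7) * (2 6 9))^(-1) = (1 6 2 9 11)(3 7)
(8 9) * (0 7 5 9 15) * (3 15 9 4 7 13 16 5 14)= (0 13 16 5 4 7 14 3 15)(8 9)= [13, 1, 2, 15, 7, 4, 6, 14, 9, 8, 10, 11, 12, 16, 3, 0, 5]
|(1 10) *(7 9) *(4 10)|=6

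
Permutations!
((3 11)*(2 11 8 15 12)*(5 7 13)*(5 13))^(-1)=((2 11 3 8 15 12)(5 7))^(-1)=(2 12 15 8 3 11)(5 7)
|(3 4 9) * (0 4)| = 4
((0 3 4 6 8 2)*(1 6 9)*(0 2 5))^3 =(0 9 8 3 1 5 4 6)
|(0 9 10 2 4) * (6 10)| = |(0 9 6 10 2 4)| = 6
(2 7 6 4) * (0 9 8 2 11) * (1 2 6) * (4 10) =(0 9 8 6 10 4 11)(1 2 7) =[9, 2, 7, 3, 11, 5, 10, 1, 6, 8, 4, 0]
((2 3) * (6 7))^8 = ((2 3)(6 7))^8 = (7)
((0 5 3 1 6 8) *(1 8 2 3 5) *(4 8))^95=(0 3 1 4 6 8 2)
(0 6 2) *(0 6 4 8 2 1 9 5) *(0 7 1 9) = (0 4 8 2 6 9 5 7 1) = [4, 0, 6, 3, 8, 7, 9, 1, 2, 5]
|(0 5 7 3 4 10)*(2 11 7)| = |(0 5 2 11 7 3 4 10)| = 8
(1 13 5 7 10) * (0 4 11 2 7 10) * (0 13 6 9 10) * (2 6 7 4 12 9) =(0 12 9 10 1 7 13 5)(2 4 11 6) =[12, 7, 4, 3, 11, 0, 2, 13, 8, 10, 1, 6, 9, 5]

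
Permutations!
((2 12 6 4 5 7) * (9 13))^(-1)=(2 7 5 4 6 12)(9 13)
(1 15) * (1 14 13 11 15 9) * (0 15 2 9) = (0 15 14 13 11 2 9 1) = [15, 0, 9, 3, 4, 5, 6, 7, 8, 1, 10, 2, 12, 11, 13, 14]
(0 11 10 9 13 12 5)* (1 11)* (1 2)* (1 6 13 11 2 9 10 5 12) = (0 9 11 5)(1 2 6 13) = [9, 2, 6, 3, 4, 0, 13, 7, 8, 11, 10, 5, 12, 1]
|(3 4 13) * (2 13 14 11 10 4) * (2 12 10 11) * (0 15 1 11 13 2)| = 10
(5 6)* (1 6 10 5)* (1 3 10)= (1 6 3 10 5)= [0, 6, 2, 10, 4, 1, 3, 7, 8, 9, 5]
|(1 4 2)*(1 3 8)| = 5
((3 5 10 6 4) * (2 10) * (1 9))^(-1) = (1 9)(2 5 3 4 6 10)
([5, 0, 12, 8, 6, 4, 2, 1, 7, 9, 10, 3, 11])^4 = (0 2 8 5 12 7 4 11 1 6 3)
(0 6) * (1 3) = [6, 3, 2, 1, 4, 5, 0] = (0 6)(1 3)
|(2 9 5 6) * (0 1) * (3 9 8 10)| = |(0 1)(2 8 10 3 9 5 6)| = 14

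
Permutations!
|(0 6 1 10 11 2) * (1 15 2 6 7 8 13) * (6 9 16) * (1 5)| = 13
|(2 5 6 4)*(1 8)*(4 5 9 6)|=10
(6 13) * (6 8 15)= (6 13 8 15)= [0, 1, 2, 3, 4, 5, 13, 7, 15, 9, 10, 11, 12, 8, 14, 6]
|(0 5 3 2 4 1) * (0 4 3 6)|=|(0 5 6)(1 4)(2 3)|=6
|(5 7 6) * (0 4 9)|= 3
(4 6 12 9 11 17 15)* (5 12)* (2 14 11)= (2 14 11 17 15 4 6 5 12 9)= [0, 1, 14, 3, 6, 12, 5, 7, 8, 2, 10, 17, 9, 13, 11, 4, 16, 15]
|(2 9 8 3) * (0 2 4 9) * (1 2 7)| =4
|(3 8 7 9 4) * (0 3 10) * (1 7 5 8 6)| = 8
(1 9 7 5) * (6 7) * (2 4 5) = (1 9 6 7 2 4 5) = [0, 9, 4, 3, 5, 1, 7, 2, 8, 6]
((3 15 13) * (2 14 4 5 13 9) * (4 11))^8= ((2 14 11 4 5 13 3 15 9))^8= (2 9 15 3 13 5 4 11 14)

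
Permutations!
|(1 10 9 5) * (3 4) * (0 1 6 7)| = 14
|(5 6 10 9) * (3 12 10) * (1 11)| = 6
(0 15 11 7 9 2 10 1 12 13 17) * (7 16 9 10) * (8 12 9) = (0 15 11 16 8 12 13 17)(1 9 2 7 10) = [15, 9, 7, 3, 4, 5, 6, 10, 12, 2, 1, 16, 13, 17, 14, 11, 8, 0]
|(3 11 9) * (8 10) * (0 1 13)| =|(0 1 13)(3 11 9)(8 10)| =6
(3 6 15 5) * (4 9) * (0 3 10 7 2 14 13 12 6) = (0 3)(2 14 13 12 6 15 5 10 7)(4 9) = [3, 1, 14, 0, 9, 10, 15, 2, 8, 4, 7, 11, 6, 12, 13, 5]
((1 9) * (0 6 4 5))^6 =((0 6 4 5)(1 9))^6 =(9)(0 4)(5 6)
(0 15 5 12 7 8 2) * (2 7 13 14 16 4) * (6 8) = (0 15 5 12 13 14 16 4 2)(6 8 7) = [15, 1, 0, 3, 2, 12, 8, 6, 7, 9, 10, 11, 13, 14, 16, 5, 4]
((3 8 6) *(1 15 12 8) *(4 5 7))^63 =(1 8)(3 12)(6 15)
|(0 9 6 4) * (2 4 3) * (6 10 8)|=8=|(0 9 10 8 6 3 2 4)|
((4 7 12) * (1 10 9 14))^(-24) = ((1 10 9 14)(4 7 12))^(-24) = (14)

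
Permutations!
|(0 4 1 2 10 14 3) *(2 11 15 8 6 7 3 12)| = 36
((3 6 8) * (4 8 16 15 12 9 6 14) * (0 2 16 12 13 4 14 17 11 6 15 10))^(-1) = (0 10 16 2)(3 8 4 13 15 9 12 6 11 17)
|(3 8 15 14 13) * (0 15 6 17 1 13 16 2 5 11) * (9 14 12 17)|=15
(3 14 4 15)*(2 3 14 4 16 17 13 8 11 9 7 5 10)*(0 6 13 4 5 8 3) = [6, 1, 0, 5, 15, 10, 13, 8, 11, 7, 2, 9, 12, 3, 16, 14, 17, 4] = (0 6 13 3 5 10 2)(4 15 14 16 17)(7 8 11 9)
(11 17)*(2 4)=(2 4)(11 17)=[0, 1, 4, 3, 2, 5, 6, 7, 8, 9, 10, 17, 12, 13, 14, 15, 16, 11]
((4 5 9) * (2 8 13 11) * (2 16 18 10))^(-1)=((2 8 13 11 16 18 10)(4 5 9))^(-1)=(2 10 18 16 11 13 8)(4 9 5)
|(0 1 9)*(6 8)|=6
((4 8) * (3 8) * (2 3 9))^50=(9)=((2 3 8 4 9))^50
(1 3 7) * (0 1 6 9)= (0 1 3 7 6 9)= [1, 3, 2, 7, 4, 5, 9, 6, 8, 0]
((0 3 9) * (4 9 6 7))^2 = (0 6 4)(3 7 9)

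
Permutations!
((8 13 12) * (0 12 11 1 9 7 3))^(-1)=((0 12 8 13 11 1 9 7 3))^(-1)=(0 3 7 9 1 11 13 8 12)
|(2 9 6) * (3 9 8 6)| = |(2 8 6)(3 9)| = 6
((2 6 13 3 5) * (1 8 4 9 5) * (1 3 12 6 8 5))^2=(1 2 4)(5 8 9)(6 12 13)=((1 5 2 8 4 9)(6 13 12))^2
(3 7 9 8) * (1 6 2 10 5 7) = [0, 6, 10, 1, 4, 7, 2, 9, 3, 8, 5] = (1 6 2 10 5 7 9 8 3)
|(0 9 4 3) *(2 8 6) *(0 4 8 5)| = 6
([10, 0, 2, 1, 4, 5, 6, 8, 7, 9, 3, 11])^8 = (11)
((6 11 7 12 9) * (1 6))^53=((1 6 11 7 12 9))^53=(1 9 12 7 11 6)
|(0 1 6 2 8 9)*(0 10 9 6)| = |(0 1)(2 8 6)(9 10)| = 6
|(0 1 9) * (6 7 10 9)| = 6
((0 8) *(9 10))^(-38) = (10)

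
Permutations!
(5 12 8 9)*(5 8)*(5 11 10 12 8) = (5 8 9)(10 12 11) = [0, 1, 2, 3, 4, 8, 6, 7, 9, 5, 12, 10, 11]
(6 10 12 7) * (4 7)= (4 7 6 10 12)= [0, 1, 2, 3, 7, 5, 10, 6, 8, 9, 12, 11, 4]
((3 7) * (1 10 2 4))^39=(1 4 2 10)(3 7)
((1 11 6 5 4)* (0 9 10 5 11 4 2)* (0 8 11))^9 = (0 9 10 5 2 8 11 6)(1 4) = ((0 9 10 5 2 8 11 6)(1 4))^9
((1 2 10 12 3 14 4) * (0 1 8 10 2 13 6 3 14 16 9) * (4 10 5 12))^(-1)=((0 1 13 6 3 16 9)(4 8 5 12 14 10))^(-1)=(0 9 16 3 6 13 1)(4 10 14 12 5 8)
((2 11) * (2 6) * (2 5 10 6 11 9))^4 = ((11)(2 9)(5 10 6))^4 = (11)(5 10 6)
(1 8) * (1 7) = (1 8 7) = [0, 8, 2, 3, 4, 5, 6, 1, 7]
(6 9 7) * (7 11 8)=(6 9 11 8 7)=[0, 1, 2, 3, 4, 5, 9, 6, 7, 11, 10, 8]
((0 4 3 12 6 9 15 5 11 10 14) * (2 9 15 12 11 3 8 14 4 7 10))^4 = ((0 7 10 4 8 14)(2 9 12 6 15 5 3 11))^4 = (0 8 10)(2 15)(3 12)(4 7 14)(5 9)(6 11)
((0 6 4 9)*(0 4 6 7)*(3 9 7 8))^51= ((0 8 3 9 4 7))^51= (0 9)(3 7)(4 8)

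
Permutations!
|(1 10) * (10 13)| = |(1 13 10)| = 3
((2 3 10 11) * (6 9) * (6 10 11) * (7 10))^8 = (2 11 3)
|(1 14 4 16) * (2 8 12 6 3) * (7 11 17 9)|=20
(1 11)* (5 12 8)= (1 11)(5 12 8)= [0, 11, 2, 3, 4, 12, 6, 7, 5, 9, 10, 1, 8]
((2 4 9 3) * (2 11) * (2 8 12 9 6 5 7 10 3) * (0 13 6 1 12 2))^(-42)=(13)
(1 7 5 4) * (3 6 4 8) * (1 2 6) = (1 7 5 8 3)(2 6 4) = [0, 7, 6, 1, 2, 8, 4, 5, 3]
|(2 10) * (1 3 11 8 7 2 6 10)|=6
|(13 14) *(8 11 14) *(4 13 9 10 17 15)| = 9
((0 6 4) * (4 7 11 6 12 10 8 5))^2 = (0 10 5)(4 12 8)(6 11 7)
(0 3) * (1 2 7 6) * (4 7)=(0 3)(1 2 4 7 6)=[3, 2, 4, 0, 7, 5, 1, 6]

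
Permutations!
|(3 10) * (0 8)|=|(0 8)(3 10)|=2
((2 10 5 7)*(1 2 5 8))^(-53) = (1 8 10 2)(5 7)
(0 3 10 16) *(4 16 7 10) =[3, 1, 2, 4, 16, 5, 6, 10, 8, 9, 7, 11, 12, 13, 14, 15, 0] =(0 3 4 16)(7 10)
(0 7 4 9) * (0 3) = (0 7 4 9 3) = [7, 1, 2, 0, 9, 5, 6, 4, 8, 3]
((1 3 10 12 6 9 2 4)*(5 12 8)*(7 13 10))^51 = (1 13 5 9)(2 3 10 12)(4 7 8 6) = ((1 3 7 13 10 8 5 12 6 9 2 4))^51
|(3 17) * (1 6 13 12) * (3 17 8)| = 4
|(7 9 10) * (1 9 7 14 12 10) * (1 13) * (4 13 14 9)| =12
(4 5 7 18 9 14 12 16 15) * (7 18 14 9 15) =(4 5 18 15)(7 14 12 16) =[0, 1, 2, 3, 5, 18, 6, 14, 8, 9, 10, 11, 16, 13, 12, 4, 7, 17, 15]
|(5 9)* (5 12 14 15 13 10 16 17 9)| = |(9 12 14 15 13 10 16 17)| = 8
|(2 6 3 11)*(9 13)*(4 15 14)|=|(2 6 3 11)(4 15 14)(9 13)|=12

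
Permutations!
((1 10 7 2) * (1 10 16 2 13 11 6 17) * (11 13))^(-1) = ((1 16 2 10 7 11 6 17))^(-1) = (1 17 6 11 7 10 2 16)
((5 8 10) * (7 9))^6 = (10)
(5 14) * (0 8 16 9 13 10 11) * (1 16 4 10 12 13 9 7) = (0 8 4 10 11)(1 16 7)(5 14)(12 13) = [8, 16, 2, 3, 10, 14, 6, 1, 4, 9, 11, 0, 13, 12, 5, 15, 7]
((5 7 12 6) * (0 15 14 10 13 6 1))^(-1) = ((0 15 14 10 13 6 5 7 12 1))^(-1) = (0 1 12 7 5 6 13 10 14 15)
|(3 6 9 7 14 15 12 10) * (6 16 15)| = 20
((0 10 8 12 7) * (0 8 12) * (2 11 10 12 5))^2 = (0 7)(2 10)(5 11)(8 12)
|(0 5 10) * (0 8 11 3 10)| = |(0 5)(3 10 8 11)| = 4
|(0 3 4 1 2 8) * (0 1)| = 3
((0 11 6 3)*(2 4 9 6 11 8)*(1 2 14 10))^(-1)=((0 8 14 10 1 2 4 9 6 3))^(-1)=(0 3 6 9 4 2 1 10 14 8)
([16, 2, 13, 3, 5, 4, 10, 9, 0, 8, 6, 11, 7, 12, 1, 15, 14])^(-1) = (0 8 9 7 12 13 2 1 14 16)(4 5)(6 10)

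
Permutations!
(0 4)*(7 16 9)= (0 4)(7 16 9)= [4, 1, 2, 3, 0, 5, 6, 16, 8, 7, 10, 11, 12, 13, 14, 15, 9]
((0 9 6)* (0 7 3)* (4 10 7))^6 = (0 3 7 10 4 6 9)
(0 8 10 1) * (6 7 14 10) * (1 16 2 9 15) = (0 8 6 7 14 10 16 2 9 15 1) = [8, 0, 9, 3, 4, 5, 7, 14, 6, 15, 16, 11, 12, 13, 10, 1, 2]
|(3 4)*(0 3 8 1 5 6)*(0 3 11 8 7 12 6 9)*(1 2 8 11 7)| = 18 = |(0 7 12 6 3 4 1 5 9)(2 8)|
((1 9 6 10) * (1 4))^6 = (1 9 6 10 4)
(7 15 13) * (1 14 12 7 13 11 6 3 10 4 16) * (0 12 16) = (0 12 7 15 11 6 3 10 4)(1 14 16) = [12, 14, 2, 10, 0, 5, 3, 15, 8, 9, 4, 6, 7, 13, 16, 11, 1]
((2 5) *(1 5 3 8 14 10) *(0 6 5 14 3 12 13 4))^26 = ((0 6 5 2 12 13 4)(1 14 10)(3 8))^26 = (0 13 2 6 4 12 5)(1 10 14)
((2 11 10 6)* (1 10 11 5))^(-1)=((11)(1 10 6 2 5))^(-1)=(11)(1 5 2 6 10)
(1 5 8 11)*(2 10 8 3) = (1 5 3 2 10 8 11) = [0, 5, 10, 2, 4, 3, 6, 7, 11, 9, 8, 1]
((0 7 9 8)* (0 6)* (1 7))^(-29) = (0 1 7 9 8 6)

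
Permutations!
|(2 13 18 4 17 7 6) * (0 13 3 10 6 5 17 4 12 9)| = 60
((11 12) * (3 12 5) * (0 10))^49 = (0 10)(3 12 11 5)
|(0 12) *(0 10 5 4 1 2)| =7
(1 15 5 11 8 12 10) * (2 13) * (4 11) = (1 15 5 4 11 8 12 10)(2 13) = [0, 15, 13, 3, 11, 4, 6, 7, 12, 9, 1, 8, 10, 2, 14, 5]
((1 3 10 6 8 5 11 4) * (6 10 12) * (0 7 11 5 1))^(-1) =((0 7 11 4)(1 3 12 6 8))^(-1) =(0 4 11 7)(1 8 6 12 3)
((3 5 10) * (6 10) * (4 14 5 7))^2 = (3 4 5 10 7 14 6)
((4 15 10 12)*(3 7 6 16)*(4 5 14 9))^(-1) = (3 16 6 7)(4 9 14 5 12 10 15)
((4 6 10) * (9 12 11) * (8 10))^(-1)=((4 6 8 10)(9 12 11))^(-1)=(4 10 8 6)(9 11 12)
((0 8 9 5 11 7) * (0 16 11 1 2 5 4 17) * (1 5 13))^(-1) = ((0 8 9 4 17)(1 2 13)(7 16 11))^(-1) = (0 17 4 9 8)(1 13 2)(7 11 16)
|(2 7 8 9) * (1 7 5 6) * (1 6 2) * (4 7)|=10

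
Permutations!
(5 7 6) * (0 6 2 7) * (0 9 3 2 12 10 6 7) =(0 7 12 10 6 5 9 3 2) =[7, 1, 0, 2, 4, 9, 5, 12, 8, 3, 6, 11, 10]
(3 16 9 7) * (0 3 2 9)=(0 3 16)(2 9 7)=[3, 1, 9, 16, 4, 5, 6, 2, 8, 7, 10, 11, 12, 13, 14, 15, 0]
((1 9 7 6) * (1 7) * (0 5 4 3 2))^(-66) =((0 5 4 3 2)(1 9)(6 7))^(-66) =(9)(0 2 3 4 5)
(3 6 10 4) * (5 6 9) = (3 9 5 6 10 4) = [0, 1, 2, 9, 3, 6, 10, 7, 8, 5, 4]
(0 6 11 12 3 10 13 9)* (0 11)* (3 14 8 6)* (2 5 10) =[3, 1, 5, 2, 4, 10, 0, 7, 6, 11, 13, 12, 14, 9, 8] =(0 3 2 5 10 13 9 11 12 14 8 6)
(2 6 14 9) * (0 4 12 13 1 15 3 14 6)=(0 4 12 13 1 15 3 14 9 2)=[4, 15, 0, 14, 12, 5, 6, 7, 8, 2, 10, 11, 13, 1, 9, 3]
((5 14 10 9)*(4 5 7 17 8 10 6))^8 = (7 10 17 9 8) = ((4 5 14 6)(7 17 8 10 9))^8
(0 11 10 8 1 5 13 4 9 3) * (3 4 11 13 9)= [13, 5, 2, 0, 3, 9, 6, 7, 1, 4, 8, 10, 12, 11]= (0 13 11 10 8 1 5 9 4 3)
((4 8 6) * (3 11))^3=(3 11)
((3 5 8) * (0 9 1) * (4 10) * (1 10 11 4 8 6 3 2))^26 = ((0 9 10 8 2 1)(3 5 6)(4 11))^26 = (11)(0 10 2)(1 9 8)(3 6 5)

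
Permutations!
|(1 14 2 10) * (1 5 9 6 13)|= 8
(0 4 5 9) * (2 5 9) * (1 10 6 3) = (0 4 9)(1 10 6 3)(2 5) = [4, 10, 5, 1, 9, 2, 3, 7, 8, 0, 6]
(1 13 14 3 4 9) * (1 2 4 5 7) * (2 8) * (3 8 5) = (1 13 14 8 2 4 9 5 7) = [0, 13, 4, 3, 9, 7, 6, 1, 2, 5, 10, 11, 12, 14, 8]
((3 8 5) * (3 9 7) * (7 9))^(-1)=((9)(3 8 5 7))^(-1)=(9)(3 7 5 8)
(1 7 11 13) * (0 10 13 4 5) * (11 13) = [10, 7, 2, 3, 5, 0, 6, 13, 8, 9, 11, 4, 12, 1] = (0 10 11 4 5)(1 7 13)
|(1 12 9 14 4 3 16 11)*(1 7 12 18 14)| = |(1 18 14 4 3 16 11 7 12 9)| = 10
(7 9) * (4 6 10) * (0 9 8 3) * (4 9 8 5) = [8, 1, 2, 0, 6, 4, 10, 5, 3, 7, 9] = (0 8 3)(4 6 10 9 7 5)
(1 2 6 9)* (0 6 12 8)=(0 6 9 1 2 12 8)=[6, 2, 12, 3, 4, 5, 9, 7, 0, 1, 10, 11, 8]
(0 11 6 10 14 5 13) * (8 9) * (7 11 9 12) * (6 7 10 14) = [9, 1, 2, 3, 4, 13, 14, 11, 12, 8, 6, 7, 10, 0, 5] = (0 9 8 12 10 6 14 5 13)(7 11)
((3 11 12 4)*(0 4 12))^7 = (12)(0 11 3 4)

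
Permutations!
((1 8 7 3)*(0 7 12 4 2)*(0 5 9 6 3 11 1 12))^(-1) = ((0 7 11 1 8)(2 5 9 6 3 12 4))^(-1) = (0 8 1 11 7)(2 4 12 3 6 9 5)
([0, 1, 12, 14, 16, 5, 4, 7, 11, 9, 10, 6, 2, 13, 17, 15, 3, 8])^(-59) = (2 12)(3 6 17 16 11 14 4 8)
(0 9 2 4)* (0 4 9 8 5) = (0 8 5)(2 9) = [8, 1, 9, 3, 4, 0, 6, 7, 5, 2]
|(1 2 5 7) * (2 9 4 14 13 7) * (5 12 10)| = 12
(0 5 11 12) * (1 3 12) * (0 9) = (0 5 11 1 3 12 9) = [5, 3, 2, 12, 4, 11, 6, 7, 8, 0, 10, 1, 9]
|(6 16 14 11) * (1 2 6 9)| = |(1 2 6 16 14 11 9)| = 7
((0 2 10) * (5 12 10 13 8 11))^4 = ((0 2 13 8 11 5 12 10))^4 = (0 11)(2 5)(8 10)(12 13)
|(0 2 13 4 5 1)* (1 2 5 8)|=|(0 5 2 13 4 8 1)|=7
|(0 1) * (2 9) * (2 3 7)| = 4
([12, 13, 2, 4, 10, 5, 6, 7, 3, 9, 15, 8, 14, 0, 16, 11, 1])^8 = (0 14 1)(3 10 11)(4 15 8)(12 16 13)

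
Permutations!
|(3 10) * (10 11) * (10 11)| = |(11)(3 10)| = 2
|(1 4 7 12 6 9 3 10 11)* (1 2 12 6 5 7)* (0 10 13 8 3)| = 18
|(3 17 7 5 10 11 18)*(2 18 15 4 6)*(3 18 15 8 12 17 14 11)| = 36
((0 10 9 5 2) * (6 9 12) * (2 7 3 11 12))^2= ((0 10 2)(3 11 12 6 9 5 7))^2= (0 2 10)(3 12 9 7 11 6 5)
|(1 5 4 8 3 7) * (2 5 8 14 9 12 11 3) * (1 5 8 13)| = 8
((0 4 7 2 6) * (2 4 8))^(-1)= ((0 8 2 6)(4 7))^(-1)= (0 6 2 8)(4 7)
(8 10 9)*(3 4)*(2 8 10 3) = [0, 1, 8, 4, 2, 5, 6, 7, 3, 10, 9] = (2 8 3 4)(9 10)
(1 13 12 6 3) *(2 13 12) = [0, 12, 13, 1, 4, 5, 3, 7, 8, 9, 10, 11, 6, 2] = (1 12 6 3)(2 13)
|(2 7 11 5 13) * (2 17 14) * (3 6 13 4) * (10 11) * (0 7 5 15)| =|(0 7 10 11 15)(2 5 4 3 6 13 17 14)| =40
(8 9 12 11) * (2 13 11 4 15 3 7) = (2 13 11 8 9 12 4 15 3 7) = [0, 1, 13, 7, 15, 5, 6, 2, 9, 12, 10, 8, 4, 11, 14, 3]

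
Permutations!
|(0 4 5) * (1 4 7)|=|(0 7 1 4 5)|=5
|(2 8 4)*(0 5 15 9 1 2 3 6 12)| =|(0 5 15 9 1 2 8 4 3 6 12)| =11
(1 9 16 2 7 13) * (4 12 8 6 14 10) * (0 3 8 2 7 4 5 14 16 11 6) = (0 3 8)(1 9 11 6 16 7 13)(2 4 12)(5 14 10) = [3, 9, 4, 8, 12, 14, 16, 13, 0, 11, 5, 6, 2, 1, 10, 15, 7]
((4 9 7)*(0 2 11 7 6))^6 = (0 6 9 4 7 11 2) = ((0 2 11 7 4 9 6))^6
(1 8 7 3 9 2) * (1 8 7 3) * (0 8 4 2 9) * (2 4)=(9)(0 8 3)(1 7)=[8, 7, 2, 0, 4, 5, 6, 1, 3, 9]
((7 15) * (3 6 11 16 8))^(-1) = (3 8 16 11 6)(7 15)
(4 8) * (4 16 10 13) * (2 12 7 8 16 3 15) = (2 12 7 8 3 15)(4 16 10 13) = [0, 1, 12, 15, 16, 5, 6, 8, 3, 9, 13, 11, 7, 4, 14, 2, 10]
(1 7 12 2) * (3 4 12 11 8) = (1 7 11 8 3 4 12 2) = [0, 7, 1, 4, 12, 5, 6, 11, 3, 9, 10, 8, 2]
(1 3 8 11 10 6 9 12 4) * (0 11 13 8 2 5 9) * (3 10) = (0 11 3 2 5 9 12 4 1 10 6)(8 13) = [11, 10, 5, 2, 1, 9, 0, 7, 13, 12, 6, 3, 4, 8]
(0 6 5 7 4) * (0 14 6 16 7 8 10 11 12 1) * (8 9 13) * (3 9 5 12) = (0 16 7 4 14 6 12 1)(3 9 13 8 10 11) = [16, 0, 2, 9, 14, 5, 12, 4, 10, 13, 11, 3, 1, 8, 6, 15, 7]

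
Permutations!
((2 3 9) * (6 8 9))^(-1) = (2 9 8 6 3)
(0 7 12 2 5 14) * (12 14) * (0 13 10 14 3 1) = (0 7 3 1)(2 5 12)(10 14 13) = [7, 0, 5, 1, 4, 12, 6, 3, 8, 9, 14, 11, 2, 10, 13]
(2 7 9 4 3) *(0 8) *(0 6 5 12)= [8, 1, 7, 2, 3, 12, 5, 9, 6, 4, 10, 11, 0]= (0 8 6 5 12)(2 7 9 4 3)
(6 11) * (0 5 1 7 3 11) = (0 5 1 7 3 11 6) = [5, 7, 2, 11, 4, 1, 0, 3, 8, 9, 10, 6]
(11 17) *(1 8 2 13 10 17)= [0, 8, 13, 3, 4, 5, 6, 7, 2, 9, 17, 1, 12, 10, 14, 15, 16, 11]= (1 8 2 13 10 17 11)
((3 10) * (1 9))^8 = (10)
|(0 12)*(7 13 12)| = |(0 7 13 12)| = 4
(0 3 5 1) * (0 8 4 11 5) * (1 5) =(0 3)(1 8 4 11) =[3, 8, 2, 0, 11, 5, 6, 7, 4, 9, 10, 1]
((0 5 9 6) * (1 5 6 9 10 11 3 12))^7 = (0 6)(1 5 10 11 3 12)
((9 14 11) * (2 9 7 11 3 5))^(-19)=((2 9 14 3 5)(7 11))^(-19)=(2 9 14 3 5)(7 11)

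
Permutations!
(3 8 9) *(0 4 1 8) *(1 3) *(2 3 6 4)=(0 2 3)(1 8 9)(4 6)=[2, 8, 3, 0, 6, 5, 4, 7, 9, 1]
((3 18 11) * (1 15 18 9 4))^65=((1 15 18 11 3 9 4))^65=(1 18 3 4 15 11 9)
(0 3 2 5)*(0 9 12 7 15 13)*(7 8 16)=(0 3 2 5 9 12 8 16 7 15 13)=[3, 1, 5, 2, 4, 9, 6, 15, 16, 12, 10, 11, 8, 0, 14, 13, 7]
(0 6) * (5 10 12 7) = [6, 1, 2, 3, 4, 10, 0, 5, 8, 9, 12, 11, 7] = (0 6)(5 10 12 7)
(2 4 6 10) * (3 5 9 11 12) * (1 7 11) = [0, 7, 4, 5, 6, 9, 10, 11, 8, 1, 2, 12, 3] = (1 7 11 12 3 5 9)(2 4 6 10)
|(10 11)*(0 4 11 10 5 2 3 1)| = 7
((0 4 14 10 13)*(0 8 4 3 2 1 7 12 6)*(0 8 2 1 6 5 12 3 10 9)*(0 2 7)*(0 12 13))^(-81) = ((0 10)(1 12 5 13 7 3)(2 6 8 4 14 9))^(-81) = (0 10)(1 13)(2 4)(3 5)(6 14)(7 12)(8 9)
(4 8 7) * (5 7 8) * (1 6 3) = (8)(1 6 3)(4 5 7) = [0, 6, 2, 1, 5, 7, 3, 4, 8]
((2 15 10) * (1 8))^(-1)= (1 8)(2 10 15)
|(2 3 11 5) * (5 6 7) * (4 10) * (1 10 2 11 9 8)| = |(1 10 4 2 3 9 8)(5 11 6 7)| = 28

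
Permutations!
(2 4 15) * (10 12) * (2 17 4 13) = (2 13)(4 15 17)(10 12) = [0, 1, 13, 3, 15, 5, 6, 7, 8, 9, 12, 11, 10, 2, 14, 17, 16, 4]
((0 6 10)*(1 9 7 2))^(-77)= ((0 6 10)(1 9 7 2))^(-77)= (0 6 10)(1 2 7 9)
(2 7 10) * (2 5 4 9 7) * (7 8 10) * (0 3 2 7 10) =(0 3 2 7 10 5 4 9 8) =[3, 1, 7, 2, 9, 4, 6, 10, 0, 8, 5]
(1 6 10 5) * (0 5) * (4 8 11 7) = (0 5 1 6 10)(4 8 11 7) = [5, 6, 2, 3, 8, 1, 10, 4, 11, 9, 0, 7]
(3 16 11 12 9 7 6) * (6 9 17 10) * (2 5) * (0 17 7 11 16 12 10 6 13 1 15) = (0 17 6 3 12 7 9 11 10 13 1 15)(2 5) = [17, 15, 5, 12, 4, 2, 3, 9, 8, 11, 13, 10, 7, 1, 14, 0, 16, 6]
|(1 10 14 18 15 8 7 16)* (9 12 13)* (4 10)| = |(1 4 10 14 18 15 8 7 16)(9 12 13)| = 9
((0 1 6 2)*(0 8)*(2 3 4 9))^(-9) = ((0 1 6 3 4 9 2 8))^(-9) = (0 8 2 9 4 3 6 1)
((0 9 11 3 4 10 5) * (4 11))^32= ((0 9 4 10 5)(3 11))^32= (11)(0 4 5 9 10)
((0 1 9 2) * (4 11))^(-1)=(0 2 9 1)(4 11)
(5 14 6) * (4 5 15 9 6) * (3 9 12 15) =(3 9 6)(4 5 14)(12 15) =[0, 1, 2, 9, 5, 14, 3, 7, 8, 6, 10, 11, 15, 13, 4, 12]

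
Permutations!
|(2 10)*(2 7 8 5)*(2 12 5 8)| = 6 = |(2 10 7)(5 12)|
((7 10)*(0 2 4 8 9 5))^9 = (0 8)(2 9)(4 5)(7 10)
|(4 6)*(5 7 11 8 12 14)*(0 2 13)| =6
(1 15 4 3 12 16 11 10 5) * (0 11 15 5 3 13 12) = (0 11 10 3)(1 5)(4 13 12 16 15) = [11, 5, 2, 0, 13, 1, 6, 7, 8, 9, 3, 10, 16, 12, 14, 4, 15]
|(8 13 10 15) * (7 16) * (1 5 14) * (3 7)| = 12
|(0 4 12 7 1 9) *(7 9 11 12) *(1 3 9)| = 15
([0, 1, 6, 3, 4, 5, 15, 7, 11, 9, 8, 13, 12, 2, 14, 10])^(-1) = (2 13 11 8 10 15 6)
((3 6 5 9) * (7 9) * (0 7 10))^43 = ((0 7 9 3 6 5 10))^43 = (0 7 9 3 6 5 10)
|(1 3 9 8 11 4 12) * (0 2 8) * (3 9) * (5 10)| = |(0 2 8 11 4 12 1 9)(5 10)| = 8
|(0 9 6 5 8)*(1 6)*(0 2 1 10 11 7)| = |(0 9 10 11 7)(1 6 5 8 2)| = 5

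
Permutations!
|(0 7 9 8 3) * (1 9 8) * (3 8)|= 6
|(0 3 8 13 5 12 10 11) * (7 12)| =9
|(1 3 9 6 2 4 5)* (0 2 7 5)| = 6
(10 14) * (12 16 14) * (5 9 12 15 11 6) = (5 9 12 16 14 10 15 11 6) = [0, 1, 2, 3, 4, 9, 5, 7, 8, 12, 15, 6, 16, 13, 10, 11, 14]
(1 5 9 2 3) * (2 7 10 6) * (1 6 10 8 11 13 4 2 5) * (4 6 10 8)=(2 3 10 8 11 13 6 5 9 7 4)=[0, 1, 3, 10, 2, 9, 5, 4, 11, 7, 8, 13, 12, 6]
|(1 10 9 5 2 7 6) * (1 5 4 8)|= 20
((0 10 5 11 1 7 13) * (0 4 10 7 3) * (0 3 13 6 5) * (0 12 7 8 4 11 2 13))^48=((0 8 4 10 12 7 6 5 2 13 11 1))^48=(13)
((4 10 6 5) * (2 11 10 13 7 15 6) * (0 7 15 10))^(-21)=((0 7 10 2 11)(4 13 15 6 5))^(-21)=(0 11 2 10 7)(4 5 6 15 13)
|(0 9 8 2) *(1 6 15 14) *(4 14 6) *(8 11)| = 30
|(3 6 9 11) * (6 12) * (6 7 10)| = 7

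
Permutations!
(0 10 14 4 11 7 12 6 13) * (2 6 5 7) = (0 10 14 4 11 2 6 13)(5 7 12) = [10, 1, 6, 3, 11, 7, 13, 12, 8, 9, 14, 2, 5, 0, 4]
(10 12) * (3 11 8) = (3 11 8)(10 12) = [0, 1, 2, 11, 4, 5, 6, 7, 3, 9, 12, 8, 10]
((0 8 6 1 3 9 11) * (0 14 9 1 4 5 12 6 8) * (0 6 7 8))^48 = (14)(0 8 7 12 5 4 6)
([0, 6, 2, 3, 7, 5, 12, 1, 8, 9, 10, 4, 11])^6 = (12)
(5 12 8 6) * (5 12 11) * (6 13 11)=[0, 1, 2, 3, 4, 6, 12, 7, 13, 9, 10, 5, 8, 11]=(5 6 12 8 13 11)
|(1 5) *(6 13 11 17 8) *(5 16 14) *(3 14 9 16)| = 20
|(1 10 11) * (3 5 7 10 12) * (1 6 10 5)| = 6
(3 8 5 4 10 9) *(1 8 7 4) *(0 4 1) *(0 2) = (0 4 10 9 3 7 1 8 5 2) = [4, 8, 0, 7, 10, 2, 6, 1, 5, 3, 9]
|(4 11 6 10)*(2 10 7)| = 6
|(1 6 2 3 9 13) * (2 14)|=7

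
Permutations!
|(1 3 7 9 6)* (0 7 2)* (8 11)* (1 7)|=12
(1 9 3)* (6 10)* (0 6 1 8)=(0 6 10 1 9 3 8)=[6, 9, 2, 8, 4, 5, 10, 7, 0, 3, 1]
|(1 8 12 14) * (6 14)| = 5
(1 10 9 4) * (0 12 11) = (0 12 11)(1 10 9 4) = [12, 10, 2, 3, 1, 5, 6, 7, 8, 4, 9, 0, 11]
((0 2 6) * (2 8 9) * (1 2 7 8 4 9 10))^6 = (0 1 7)(2 8 4)(6 10 9)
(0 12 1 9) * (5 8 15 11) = [12, 9, 2, 3, 4, 8, 6, 7, 15, 0, 10, 5, 1, 13, 14, 11] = (0 12 1 9)(5 8 15 11)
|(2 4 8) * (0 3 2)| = |(0 3 2 4 8)| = 5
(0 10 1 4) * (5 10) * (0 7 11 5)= [0, 4, 2, 3, 7, 10, 6, 11, 8, 9, 1, 5]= (1 4 7 11 5 10)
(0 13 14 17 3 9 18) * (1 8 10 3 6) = (0 13 14 17 6 1 8 10 3 9 18) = [13, 8, 2, 9, 4, 5, 1, 7, 10, 18, 3, 11, 12, 14, 17, 15, 16, 6, 0]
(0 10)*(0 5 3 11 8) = (0 10 5 3 11 8) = [10, 1, 2, 11, 4, 3, 6, 7, 0, 9, 5, 8]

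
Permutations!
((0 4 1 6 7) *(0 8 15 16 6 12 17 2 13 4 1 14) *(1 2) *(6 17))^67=((0 2 13 4 14)(1 12 6 7 8 15 16 17))^67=(0 13 14 2 4)(1 7 16 12 8 17 6 15)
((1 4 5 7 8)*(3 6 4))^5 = (1 7 4 3 8 5 6)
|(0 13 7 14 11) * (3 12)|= |(0 13 7 14 11)(3 12)|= 10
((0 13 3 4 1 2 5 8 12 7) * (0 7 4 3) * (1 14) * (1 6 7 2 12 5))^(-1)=(0 13)(1 2 7 6 14 4 12)(5 8)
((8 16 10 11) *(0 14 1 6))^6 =((0 14 1 6)(8 16 10 11))^6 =(0 1)(6 14)(8 10)(11 16)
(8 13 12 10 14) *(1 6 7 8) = (1 6 7 8 13 12 10 14) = [0, 6, 2, 3, 4, 5, 7, 8, 13, 9, 14, 11, 10, 12, 1]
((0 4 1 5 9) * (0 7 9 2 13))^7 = ((0 4 1 5 2 13)(7 9))^7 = (0 4 1 5 2 13)(7 9)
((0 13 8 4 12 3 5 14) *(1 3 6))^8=((0 13 8 4 12 6 1 3 5 14))^8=(0 5 1 12 8)(3 6 4 13 14)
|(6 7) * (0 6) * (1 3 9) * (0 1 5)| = 7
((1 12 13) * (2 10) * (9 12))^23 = (1 13 12 9)(2 10)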